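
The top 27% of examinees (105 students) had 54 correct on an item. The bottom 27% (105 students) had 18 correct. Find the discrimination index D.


p_upper = 54/105 = 0.5143
p_lower = 18/105 = 0.1714
D = 0.5143 - 0.1714 = 0.3429

0.3429


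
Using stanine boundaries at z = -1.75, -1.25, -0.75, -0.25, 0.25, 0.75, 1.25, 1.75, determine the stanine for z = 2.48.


Stanine boundaries: [-1.75, -1.25, -0.75, -0.25, 0.25, 0.75, 1.25, 1.75]
z = 2.48
Check each boundary:
  z >= -1.75 -> could be stanine 2
  z >= -1.25 -> could be stanine 3
  z >= -0.75 -> could be stanine 4
  z >= -0.25 -> could be stanine 5
  z >= 0.25 -> could be stanine 6
  z >= 0.75 -> could be stanine 7
  z >= 1.25 -> could be stanine 8
  z >= 1.75 -> could be stanine 9
Highest qualifying boundary gives stanine = 9

9


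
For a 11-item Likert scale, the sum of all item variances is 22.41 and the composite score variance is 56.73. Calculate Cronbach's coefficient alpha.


alpha = (k/(k-1)) * (1 - sum(si^2)/s_total^2)
= (11/10) * (1 - 22.41/56.73)
alpha = 0.6655

0.6655


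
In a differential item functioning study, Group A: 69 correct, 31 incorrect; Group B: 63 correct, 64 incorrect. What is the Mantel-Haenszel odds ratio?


Odds_A = 69/31 = 2.2258
Odds_B = 63/64 = 0.9844
OR = Odds_A / Odds_B = 2.2258 / 0.9844
Exactly, OR = (69 * 64) / (31 * 63) = 4416 / 1953
OR = 2.2611

2.2611


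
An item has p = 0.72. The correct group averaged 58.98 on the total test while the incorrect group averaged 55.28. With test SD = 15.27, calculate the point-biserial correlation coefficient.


q = 1 - p = 0.28
rpb = ((M1 - M0) / SD) * sqrt(p * q)
rpb = ((58.98 - 55.28) / 15.27) * sqrt(0.72 * 0.28)
rpb = 0.1088

0.1088


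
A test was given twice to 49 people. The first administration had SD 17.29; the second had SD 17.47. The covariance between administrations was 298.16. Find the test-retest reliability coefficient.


r = cov(X,Y) / (SD_X * SD_Y)
r = 298.16 / (17.29 * 17.47)
r = 298.16 / 302.0563
r = 0.9871

0.9871


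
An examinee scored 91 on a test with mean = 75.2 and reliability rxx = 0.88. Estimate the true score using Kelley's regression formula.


T_est = rxx * X + (1 - rxx) * mean
T_est = 0.88 * 91 + 0.12 * 75.2
T_est = 80.08 + 9.024
T_est = 89.104

89.104


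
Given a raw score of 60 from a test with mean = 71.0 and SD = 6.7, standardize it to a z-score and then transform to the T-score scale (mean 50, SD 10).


z = (X - mean) / SD = (60 - 71.0) / 6.7
z = -11.0 / 6.7
z = -1.6418
T-score = T = 50 + 10z
Carry z at full precision (z = -11.0 / 6.7) into the conversion:
T-score = 50 + 10 * (-11.0 / 6.7) = 50 + -110 / 6.7
T-score = 50 + -16.4179
T-score = 33.5821

33.5821


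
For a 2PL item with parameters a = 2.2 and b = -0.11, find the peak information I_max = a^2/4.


For 2PL, max info at theta = b = -0.11
I_max = a^2 / 4 = 2.2^2 / 4
= 4.84 / 4
I_max = 1.21

1.21


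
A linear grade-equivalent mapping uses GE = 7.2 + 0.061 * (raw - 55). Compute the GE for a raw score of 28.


raw - median = 28 - 55 = -27
slope * diff = 0.061 * -27 = -1.647
GE = 7.2 + -1.647
GE = 5.553

5.553


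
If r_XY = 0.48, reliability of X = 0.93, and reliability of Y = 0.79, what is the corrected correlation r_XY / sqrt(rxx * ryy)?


r_corrected = rxy / sqrt(rxx * ryy)
= 0.48 / sqrt(0.93 * 0.79)
= 0.48 / sqrt(0.7347)
= 0.48 / 0.857146
r_corrected = 0.56

0.56


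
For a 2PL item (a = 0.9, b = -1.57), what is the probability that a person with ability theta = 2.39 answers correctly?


a*(theta - b) = 0.9 * (2.39 - -1.57) = 3.564
exp(-3.564) = 0.0283
P = 1 / (1 + 0.0283)
P = 0.9725

0.9725


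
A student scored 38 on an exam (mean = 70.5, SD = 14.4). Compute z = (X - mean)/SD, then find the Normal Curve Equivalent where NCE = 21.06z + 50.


z = (X - mean) / SD = (38 - 70.5) / 14.4
z = -32.5 / 14.4
z = -2.2569
NCE = NCE = 21.06z + 50
Carry z at full precision (z = -32.5 / 14.4) into the conversion:
NCE = 21.06 * (-32.5 / 14.4) + 50 = -684.45 / 14.4 + 50
NCE = -47.5312 + 50
NCE = 2.4688

2.4688


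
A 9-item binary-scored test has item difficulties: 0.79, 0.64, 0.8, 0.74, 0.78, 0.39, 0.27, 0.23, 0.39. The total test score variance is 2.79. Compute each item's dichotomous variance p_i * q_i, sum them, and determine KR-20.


For each item, compute p_i * q_i:
  Item 1: 0.79 * 0.21 = 0.1659
  Item 2: 0.64 * 0.36 = 0.2304
  Item 3: 0.8 * 0.2 = 0.16
  Item 4: 0.74 * 0.26 = 0.1924
  Item 5: 0.78 * 0.22 = 0.1716
  Item 6: 0.39 * 0.61 = 0.2379
  Item 7: 0.27 * 0.73 = 0.1971
  Item 8: 0.23 * 0.77 = 0.1771
  Item 9: 0.39 * 0.61 = 0.2379
Sum(p_i * q_i) = 0.1659 + 0.2304 + 0.16 + 0.1924 + 0.1716 + 0.2379 + 0.1971 + 0.1771 + 0.2379 = 1.7703
KR-20 = (k/(k-1)) * (1 - Sum(p_i*q_i) / Var_total)
= (9/8) * (1 - 1.7703/2.79)
= 1.125 * 0.3655
KR-20 = 0.4112

0.4112


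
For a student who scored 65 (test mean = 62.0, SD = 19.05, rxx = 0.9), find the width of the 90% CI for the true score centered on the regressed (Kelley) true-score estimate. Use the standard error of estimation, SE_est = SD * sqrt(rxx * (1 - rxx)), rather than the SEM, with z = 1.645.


True score estimate = 0.9*65 + 0.1*62.0 = 64.7
SE_est = SD * sqrt(rxx * (1 - rxx)) = 19.05 * sqrt(0.9 * 0.1) = 19.05 * sqrt(0.09) = 5.715
CI = T_est +/- z * SE_est, so width = 2 * z * SE_est = 2 * 1.645 * 5.715
Width = 18.8024

18.8024


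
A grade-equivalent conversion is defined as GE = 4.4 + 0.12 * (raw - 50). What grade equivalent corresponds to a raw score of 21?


raw - median = 21 - 50 = -29
slope * diff = 0.12 * -29 = -3.48
GE = 4.4 + -3.48
GE = 0.92

0.92


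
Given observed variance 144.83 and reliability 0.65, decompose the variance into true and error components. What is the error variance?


var_true = rxx * var_obs = 0.65 * 144.83 = 94.1395
var_error = var_obs - var_true
var_error = 144.83 - 94.1395
var_error = 50.6905

50.6905


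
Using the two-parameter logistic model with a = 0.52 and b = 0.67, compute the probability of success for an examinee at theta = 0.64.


a*(theta - b) = 0.52 * (0.64 - 0.67) = -0.0156
exp(--0.0156) = 1.0157
P = 1 / (1 + 1.0157)
P = 0.4961

0.4961


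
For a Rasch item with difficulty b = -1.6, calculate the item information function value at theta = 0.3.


P = 1/(1+exp(-(0.3--1.6))) = 0.8699
I = P*(1-P) = 0.8699 * 0.1301
I = 0.1132

0.1132


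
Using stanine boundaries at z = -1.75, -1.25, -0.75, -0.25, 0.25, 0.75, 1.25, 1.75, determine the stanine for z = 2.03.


Stanine boundaries: [-1.75, -1.25, -0.75, -0.25, 0.25, 0.75, 1.25, 1.75]
z = 2.03
Check each boundary:
  z >= -1.75 -> could be stanine 2
  z >= -1.25 -> could be stanine 3
  z >= -0.75 -> could be stanine 4
  z >= -0.25 -> could be stanine 5
  z >= 0.25 -> could be stanine 6
  z >= 0.75 -> could be stanine 7
  z >= 1.25 -> could be stanine 8
  z >= 1.75 -> could be stanine 9
Highest qualifying boundary gives stanine = 9

9


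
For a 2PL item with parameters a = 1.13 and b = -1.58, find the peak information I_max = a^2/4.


For 2PL, max info at theta = b = -1.58
I_max = a^2 / 4 = 1.13^2 / 4
= 1.2769 / 4
I_max = 0.3192

0.3192


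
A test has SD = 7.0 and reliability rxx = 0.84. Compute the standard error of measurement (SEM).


SEM = SD * sqrt(1 - rxx)
SEM = 7.0 * sqrt(1 - 0.84)
SEM = 7.0 * sqrt(0.16) = 7.0 * 0.4
SEM = 2.8

2.8


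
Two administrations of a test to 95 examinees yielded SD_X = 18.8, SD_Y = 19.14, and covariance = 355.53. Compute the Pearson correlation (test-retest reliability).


r = cov(X,Y) / (SD_X * SD_Y)
r = 355.53 / (18.8 * 19.14)
r = 355.53 / 359.832
r = 0.988

0.988


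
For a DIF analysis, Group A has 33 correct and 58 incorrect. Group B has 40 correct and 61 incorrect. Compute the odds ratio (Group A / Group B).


Odds_A = 33/58 = 0.569
Odds_B = 40/61 = 0.6557
OR = Odds_A / Odds_B = 0.569 / 0.6557
Exactly, OR = (33 * 61) / (58 * 40) = 2013 / 2320
OR = 0.8677

0.8677


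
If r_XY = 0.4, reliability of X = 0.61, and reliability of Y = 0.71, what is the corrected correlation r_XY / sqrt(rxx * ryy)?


r_corrected = rxy / sqrt(rxx * ryy)
= 0.4 / sqrt(0.61 * 0.71)
= 0.4 / sqrt(0.4331)
= 0.4 / 0.658103
r_corrected = 0.6078

0.6078


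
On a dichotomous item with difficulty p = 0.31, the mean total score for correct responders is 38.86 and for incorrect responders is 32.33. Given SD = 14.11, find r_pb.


q = 1 - p = 0.69
rpb = ((M1 - M0) / SD) * sqrt(p * q)
rpb = ((38.86 - 32.33) / 14.11) * sqrt(0.31 * 0.69)
rpb = 0.214

0.214


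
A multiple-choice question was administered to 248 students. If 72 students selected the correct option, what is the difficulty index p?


Item difficulty p = number correct / total examinees
p = 72 / 248
p = 0.2903

0.2903


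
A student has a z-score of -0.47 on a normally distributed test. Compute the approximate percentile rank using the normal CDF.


CDF(z) = 0.5 * (1 + erf(z/sqrt(2)))
erf(-0.3323) = -0.3616
CDF = 0.3192
Percentile rank = 0.3192 * 100 = 31.92

31.92


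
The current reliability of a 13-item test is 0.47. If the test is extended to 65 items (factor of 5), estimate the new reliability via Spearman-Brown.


r_new = (n * rxx) / (1 + (n-1) * rxx)
r_new = (5 * 0.47) / (1 + 4 * 0.47)
r_new = 2.35 / 2.88
r_new = 0.816

0.816


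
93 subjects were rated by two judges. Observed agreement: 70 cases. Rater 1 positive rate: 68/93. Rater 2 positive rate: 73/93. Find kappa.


P_o = 70/93 = 0.752688
P_e = (68*73 + 25*20) / 8649 = 0.631749
kappa = (P_o - P_e) / (1 - P_e)
kappa = (0.752688 - 0.631749) / (1 - 0.631749)
kappa = 0.3284

0.3284


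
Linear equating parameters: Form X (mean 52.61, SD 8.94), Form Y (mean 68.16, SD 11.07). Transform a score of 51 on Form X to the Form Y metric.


slope = SD_Y / SD_X = 11.07 / 8.94 ~ 1.2383
intercept = mean_Y - slope * mean_X = 68.16 - (11.07 / 8.94) * 52.61 ~ 3.0154
Y = slope * X + intercept. To avoid rounding drift from the rounded slope/intercept, evaluate the equivalent form Y = mean_Y + SD_Y * (X - mean_X) / SD_X at full precision:
Y = 68.16 + 11.07 * (51 - 52.61) / 8.94
Y = 68.16 - 11.07 * 1.61 / 8.94
Y = 68.16 - 17.8227 / 8.94
Y = 68.16 - 1.9936
Y = 66.1664

66.1664


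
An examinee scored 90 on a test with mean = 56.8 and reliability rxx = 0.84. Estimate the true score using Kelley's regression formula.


T_est = rxx * X + (1 - rxx) * mean
T_est = 0.84 * 90 + 0.16 * 56.8
T_est = 75.6 + 9.088
T_est = 84.688

84.688


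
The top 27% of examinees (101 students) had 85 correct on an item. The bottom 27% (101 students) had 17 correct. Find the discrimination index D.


p_upper = 85/101 = 0.8416
p_lower = 17/101 = 0.1683
D = 0.8416 - 0.1683 = 0.6733

0.6733


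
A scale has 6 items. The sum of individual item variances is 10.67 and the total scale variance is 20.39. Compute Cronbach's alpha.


alpha = (k/(k-1)) * (1 - sum(si^2)/s_total^2)
= (6/5) * (1 - 10.67/20.39)
alpha = 0.572

0.572


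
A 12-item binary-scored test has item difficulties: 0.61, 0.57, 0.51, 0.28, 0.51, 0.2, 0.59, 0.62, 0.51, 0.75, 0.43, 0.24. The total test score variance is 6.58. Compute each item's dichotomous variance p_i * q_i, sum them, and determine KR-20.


For each item, compute p_i * q_i:
  Item 1: 0.61 * 0.39 = 0.2379
  Item 2: 0.57 * 0.43 = 0.2451
  Item 3: 0.51 * 0.49 = 0.2499
  Item 4: 0.28 * 0.72 = 0.2016
  Item 5: 0.51 * 0.49 = 0.2499
  Item 6: 0.2 * 0.8 = 0.16
  Item 7: 0.59 * 0.41 = 0.2419
  Item 8: 0.62 * 0.38 = 0.2356
  Item 9: 0.51 * 0.49 = 0.2499
  Item 10: 0.75 * 0.25 = 0.1875
  Item 11: 0.43 * 0.57 = 0.2451
  Item 12: 0.24 * 0.76 = 0.1824
Sum(p_i * q_i) = 0.2379 + 0.2451 + 0.2499 + 0.2016 + 0.2499 + 0.16 + 0.2419 + 0.2356 + 0.2499 + 0.1875 + 0.2451 + 0.1824 = 2.6868
KR-20 = (k/(k-1)) * (1 - Sum(p_i*q_i) / Var_total)
= (12/11) * (1 - 2.6868/6.58)
= 1.0909 * 0.5917
KR-20 = 0.6455

0.6455


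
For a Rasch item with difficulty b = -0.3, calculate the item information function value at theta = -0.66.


P = 1/(1+exp(-(-0.66--0.3))) = 0.411
I = P*(1-P) = 0.411 * 0.589
I = 0.2421

0.2421


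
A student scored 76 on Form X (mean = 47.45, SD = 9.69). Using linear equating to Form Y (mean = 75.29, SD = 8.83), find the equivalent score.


slope = SD_Y / SD_X = 8.83 / 9.69 ~ 0.9112
intercept = mean_Y - slope * mean_X = 75.29 - (8.83 / 9.69) * 47.45 ~ 32.0512
Y = slope * X + intercept. To avoid rounding drift from the rounded slope/intercept, evaluate the equivalent form Y = mean_Y + SD_Y * (X - mean_X) / SD_X at full precision:
Y = 75.29 + 8.83 * (76 - 47.45) / 9.69
Y = 75.29 + 8.83 * 28.55 / 9.69
Y = 75.29 + 252.0965 / 9.69
Y = 75.29 + 26.0162
Y = 101.3062

101.3062


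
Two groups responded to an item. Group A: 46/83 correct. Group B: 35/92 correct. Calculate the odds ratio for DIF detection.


Odds_A = 46/37 = 1.2432
Odds_B = 35/57 = 0.614
OR = Odds_A / Odds_B = 1.2432 / 0.614
Exactly, OR = (46 * 57) / (37 * 35) = 2622 / 1295
OR = 2.0247

2.0247


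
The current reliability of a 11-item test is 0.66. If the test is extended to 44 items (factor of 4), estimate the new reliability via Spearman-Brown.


r_new = (n * rxx) / (1 + (n-1) * rxx)
r_new = (4 * 0.66) / (1 + 3 * 0.66)
r_new = 2.64 / 2.98
r_new = 0.8859

0.8859


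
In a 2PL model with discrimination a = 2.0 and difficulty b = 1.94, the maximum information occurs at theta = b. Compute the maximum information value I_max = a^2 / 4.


For 2PL, max info at theta = b = 1.94
I_max = a^2 / 4 = 2.0^2 / 4
= 4.0 / 4
I_max = 1.0

1.0


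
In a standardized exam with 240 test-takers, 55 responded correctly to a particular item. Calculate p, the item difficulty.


Item difficulty p = number correct / total examinees
p = 55 / 240
p = 0.2292

0.2292


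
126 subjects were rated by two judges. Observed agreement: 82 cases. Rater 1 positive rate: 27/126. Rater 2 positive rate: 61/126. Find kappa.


P_o = 82/126 = 0.650794
P_e = (27*61 + 99*65) / 15876 = 0.50907
kappa = (P_o - P_e) / (1 - P_e)
kappa = (0.650794 - 0.50907) / (1 - 0.50907)
kappa = 0.2887

0.2887


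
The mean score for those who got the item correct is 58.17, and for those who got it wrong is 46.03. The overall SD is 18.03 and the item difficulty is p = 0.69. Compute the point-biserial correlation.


q = 1 - p = 0.31
rpb = ((M1 - M0) / SD) * sqrt(p * q)
rpb = ((58.17 - 46.03) / 18.03) * sqrt(0.69 * 0.31)
rpb = 0.3114

0.3114


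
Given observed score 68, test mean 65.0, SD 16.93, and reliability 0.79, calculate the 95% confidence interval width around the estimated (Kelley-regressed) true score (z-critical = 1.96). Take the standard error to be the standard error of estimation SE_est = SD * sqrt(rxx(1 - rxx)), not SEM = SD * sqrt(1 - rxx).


True score estimate = 0.79*68 + 0.21*65.0 = 67.37
SE_est = SD * sqrt(rxx * (1 - rxx)) = 16.93 * sqrt(0.79 * 0.21) = 16.93 * sqrt(0.1659) = 6.895728
CI = T_est +/- z * SE_est, so width = 2 * z * SE_est = 2 * 1.96 * 6.895728
Width = 27.0313

27.0313


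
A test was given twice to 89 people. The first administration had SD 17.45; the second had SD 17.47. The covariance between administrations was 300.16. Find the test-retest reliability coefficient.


r = cov(X,Y) / (SD_X * SD_Y)
r = 300.16 / (17.45 * 17.47)
r = 300.16 / 304.8515
r = 0.9846

0.9846


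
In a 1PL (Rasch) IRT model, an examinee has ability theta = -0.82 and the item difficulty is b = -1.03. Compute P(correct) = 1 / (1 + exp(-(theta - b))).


theta - b = -0.82 - -1.03 = 0.21
exp(-(theta - b)) = exp(-0.21) = 0.8106
P = 1 / (1 + 0.8106)
P = 0.5523

0.5523


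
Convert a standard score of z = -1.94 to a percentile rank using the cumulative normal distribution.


CDF(z) = 0.5 * (1 + erf(z/sqrt(2)))
erf(-1.3718) = -0.9476
CDF = 0.0262
Percentile rank = 0.0262 * 100 = 2.62

2.62


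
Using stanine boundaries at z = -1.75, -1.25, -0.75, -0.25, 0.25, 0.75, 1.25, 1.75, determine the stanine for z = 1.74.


Stanine boundaries: [-1.75, -1.25, -0.75, -0.25, 0.25, 0.75, 1.25, 1.75]
z = 1.74
Check each boundary:
  z >= -1.75 -> could be stanine 2
  z >= -1.25 -> could be stanine 3
  z >= -0.75 -> could be stanine 4
  z >= -0.25 -> could be stanine 5
  z >= 0.25 -> could be stanine 6
  z >= 0.75 -> could be stanine 7
  z >= 1.25 -> could be stanine 8
  z < 1.75
Highest qualifying boundary gives stanine = 8

8


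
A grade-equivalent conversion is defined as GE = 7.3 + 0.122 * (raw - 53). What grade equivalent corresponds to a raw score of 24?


raw - median = 24 - 53 = -29
slope * diff = 0.122 * -29 = -3.538
GE = 7.3 + -3.538
GE = 3.762

3.762


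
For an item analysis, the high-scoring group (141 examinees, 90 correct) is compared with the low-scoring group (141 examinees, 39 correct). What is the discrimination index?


p_upper = 90/141 = 0.6383
p_lower = 39/141 = 0.2766
D = 0.6383 - 0.2766 = 0.3617

0.3617


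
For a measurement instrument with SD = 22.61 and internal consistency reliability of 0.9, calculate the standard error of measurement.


SEM = SD * sqrt(1 - rxx)
SEM = 22.61 * sqrt(1 - 0.9)
SEM = 22.61 * sqrt(0.1) = 22.61 * 0.316228
SEM = 7.1499

7.1499


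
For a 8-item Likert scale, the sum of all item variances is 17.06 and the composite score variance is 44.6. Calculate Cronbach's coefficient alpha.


alpha = (k/(k-1)) * (1 - sum(si^2)/s_total^2)
= (8/7) * (1 - 17.06/44.6)
alpha = 0.7057

0.7057


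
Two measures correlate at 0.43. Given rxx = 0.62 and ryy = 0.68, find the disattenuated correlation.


r_corrected = rxy / sqrt(rxx * ryy)
= 0.43 / sqrt(0.62 * 0.68)
= 0.43 / sqrt(0.4216)
= 0.43 / 0.649307
r_corrected = 0.6622

0.6622


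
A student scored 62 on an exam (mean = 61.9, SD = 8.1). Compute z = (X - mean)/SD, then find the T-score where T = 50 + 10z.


z = (X - mean) / SD = (62 - 61.9) / 8.1
z = 0.1 / 8.1
z = 0.0123
T-score = T = 50 + 10z
Carry z at full precision (z = 0.1 / 8.1) into the conversion:
T-score = 50 + 10 * (0.1 / 8.1) = 50 + 1 / 8.1
T-score = 50 + 0.1235
T-score = 50.1235

50.1235


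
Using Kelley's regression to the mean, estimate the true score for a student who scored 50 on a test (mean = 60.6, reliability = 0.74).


T_est = rxx * X + (1 - rxx) * mean
T_est = 0.74 * 50 + 0.26 * 60.6
T_est = 37.0 + 15.756
T_est = 52.756

52.756


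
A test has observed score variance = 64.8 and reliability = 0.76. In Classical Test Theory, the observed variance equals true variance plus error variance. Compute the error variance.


var_true = rxx * var_obs = 0.76 * 64.8 = 49.248
var_error = var_obs - var_true
var_error = 64.8 - 49.248
var_error = 15.552

15.552


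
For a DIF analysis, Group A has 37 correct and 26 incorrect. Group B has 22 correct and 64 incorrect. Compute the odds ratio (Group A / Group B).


Odds_A = 37/26 = 1.4231
Odds_B = 22/64 = 0.3438
OR = Odds_A / Odds_B = 1.4231 / 0.3438
Exactly, OR = (37 * 64) / (26 * 22) = 2368 / 572
OR = 4.1399

4.1399


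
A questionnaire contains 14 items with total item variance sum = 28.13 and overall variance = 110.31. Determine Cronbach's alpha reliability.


alpha = (k/(k-1)) * (1 - sum(si^2)/s_total^2)
= (14/13) * (1 - 28.13/110.31)
alpha = 0.8023

0.8023


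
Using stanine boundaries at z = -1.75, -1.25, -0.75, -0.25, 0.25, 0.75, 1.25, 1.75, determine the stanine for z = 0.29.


Stanine boundaries: [-1.75, -1.25, -0.75, -0.25, 0.25, 0.75, 1.25, 1.75]
z = 0.29
Check each boundary:
  z >= -1.75 -> could be stanine 2
  z >= -1.25 -> could be stanine 3
  z >= -0.75 -> could be stanine 4
  z >= -0.25 -> could be stanine 5
  z >= 0.25 -> could be stanine 6
  z < 0.75
  z < 1.25
  z < 1.75
Highest qualifying boundary gives stanine = 6

6


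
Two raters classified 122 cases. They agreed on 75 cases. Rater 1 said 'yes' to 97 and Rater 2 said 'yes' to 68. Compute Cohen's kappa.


P_o = 75/122 = 0.614754
P_e = (97*68 + 25*54) / 14884 = 0.533862
kappa = (P_o - P_e) / (1 - P_e)
kappa = (0.614754 - 0.533862) / (1 - 0.533862)
kappa = 0.1735

0.1735


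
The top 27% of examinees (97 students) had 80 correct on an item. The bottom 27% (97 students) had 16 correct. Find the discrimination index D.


p_upper = 80/97 = 0.8247
p_lower = 16/97 = 0.1649
D = 0.8247 - 0.1649 = 0.6598

0.6598


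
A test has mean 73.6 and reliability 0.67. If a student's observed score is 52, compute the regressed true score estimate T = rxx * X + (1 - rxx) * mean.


T_est = rxx * X + (1 - rxx) * mean
T_est = 0.67 * 52 + 0.33 * 73.6
T_est = 34.84 + 24.288
T_est = 59.128

59.128


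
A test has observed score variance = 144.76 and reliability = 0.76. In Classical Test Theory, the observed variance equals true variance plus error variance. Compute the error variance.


var_true = rxx * var_obs = 0.76 * 144.76 = 110.0176
var_error = var_obs - var_true
var_error = 144.76 - 110.0176
var_error = 34.7424

34.7424


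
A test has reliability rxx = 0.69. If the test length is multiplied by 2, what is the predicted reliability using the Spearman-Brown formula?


r_new = (n * rxx) / (1 + (n-1) * rxx)
r_new = (2 * 0.69) / (1 + 1 * 0.69)
r_new = 1.38 / 1.69
r_new = 0.8166

0.8166


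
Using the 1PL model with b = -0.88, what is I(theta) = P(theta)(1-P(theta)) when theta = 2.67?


P = 1/(1+exp(-(2.67--0.88))) = 0.9721
I = P*(1-P) = 0.9721 * 0.0279
I = 0.0271

0.0271


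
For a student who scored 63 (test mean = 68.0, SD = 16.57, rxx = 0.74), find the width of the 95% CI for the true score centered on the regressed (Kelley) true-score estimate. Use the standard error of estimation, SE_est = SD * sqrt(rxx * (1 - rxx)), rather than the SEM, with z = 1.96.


True score estimate = 0.74*63 + 0.26*68.0 = 64.3
SE_est = SD * sqrt(rxx * (1 - rxx)) = 16.57 * sqrt(0.74 * 0.26) = 16.57 * sqrt(0.1924) = 7.268169
CI = T_est +/- z * SE_est, so width = 2 * z * SE_est = 2 * 1.96 * 7.268169
Width = 28.4912

28.4912


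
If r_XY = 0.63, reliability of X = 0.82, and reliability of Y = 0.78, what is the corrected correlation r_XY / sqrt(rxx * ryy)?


r_corrected = rxy / sqrt(rxx * ryy)
= 0.63 / sqrt(0.82 * 0.78)
= 0.63 / sqrt(0.6396)
= 0.63 / 0.79975
r_corrected = 0.7877

0.7877


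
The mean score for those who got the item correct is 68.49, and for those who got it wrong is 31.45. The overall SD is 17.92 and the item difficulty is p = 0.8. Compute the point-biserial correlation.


q = 1 - p = 0.2
rpb = ((M1 - M0) / SD) * sqrt(p * q)
rpb = ((68.49 - 31.45) / 17.92) * sqrt(0.8 * 0.2)
rpb = 0.8268

0.8268


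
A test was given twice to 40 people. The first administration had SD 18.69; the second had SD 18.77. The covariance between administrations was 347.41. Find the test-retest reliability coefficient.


r = cov(X,Y) / (SD_X * SD_Y)
r = 347.41 / (18.69 * 18.77)
r = 347.41 / 350.8113
r = 0.9903

0.9903


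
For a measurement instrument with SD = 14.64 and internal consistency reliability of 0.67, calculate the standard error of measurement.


SEM = SD * sqrt(1 - rxx)
SEM = 14.64 * sqrt(1 - 0.67)
SEM = 14.64 * sqrt(0.33) = 14.64 * 0.574456
SEM = 8.41

8.41


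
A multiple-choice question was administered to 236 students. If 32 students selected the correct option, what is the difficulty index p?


Item difficulty p = number correct / total examinees
p = 32 / 236
p = 0.1356

0.1356


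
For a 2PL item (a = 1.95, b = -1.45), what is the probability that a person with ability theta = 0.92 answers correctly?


a*(theta - b) = 1.95 * (0.92 - -1.45) = 4.6215
exp(-4.6215) = 0.0098
P = 1 / (1 + 0.0098)
P = 0.9903

0.9903


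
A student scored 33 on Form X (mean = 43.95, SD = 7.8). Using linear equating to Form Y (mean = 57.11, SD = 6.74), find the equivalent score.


slope = SD_Y / SD_X = 6.74 / 7.8 ~ 0.8641
intercept = mean_Y - slope * mean_X = 57.11 - (6.74 / 7.8) * 43.95 ~ 19.1327
Y = slope * X + intercept. To avoid rounding drift from the rounded slope/intercept, evaluate the equivalent form Y = mean_Y + SD_Y * (X - mean_X) / SD_X at full precision:
Y = 57.11 + 6.74 * (33 - 43.95) / 7.8
Y = 57.11 - 6.74 * 10.95 / 7.8
Y = 57.11 - 73.803 / 7.8
Y = 57.11 - 9.4619
Y = 47.6481

47.6481


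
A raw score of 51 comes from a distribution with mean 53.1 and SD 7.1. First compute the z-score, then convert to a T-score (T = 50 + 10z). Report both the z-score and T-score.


z = (X - mean) / SD = (51 - 53.1) / 7.1
z = -2.1 / 7.1
z = -0.2958
T-score = T = 50 + 10z
Carry z at full precision (z = -2.1 / 7.1) into the conversion:
T-score = 50 + 10 * (-2.1 / 7.1) = 50 + -21 / 7.1
T-score = 50 + -2.9577
T-score = 47.0423

47.0423


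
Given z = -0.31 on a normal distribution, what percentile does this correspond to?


CDF(z) = 0.5 * (1 + erf(z/sqrt(2)))
erf(-0.2192) = -0.2434
CDF = 0.3783
Percentile rank = 0.3783 * 100 = 37.83

37.83


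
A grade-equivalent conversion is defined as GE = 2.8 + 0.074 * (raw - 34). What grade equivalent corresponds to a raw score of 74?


raw - median = 74 - 34 = 40
slope * diff = 0.074 * 40 = 2.96
GE = 2.8 + 2.96
GE = 5.76

5.76


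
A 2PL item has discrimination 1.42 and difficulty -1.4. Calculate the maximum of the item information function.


For 2PL, max info at theta = b = -1.4
I_max = a^2 / 4 = 1.42^2 / 4
= 2.0164 / 4
I_max = 0.5041

0.5041


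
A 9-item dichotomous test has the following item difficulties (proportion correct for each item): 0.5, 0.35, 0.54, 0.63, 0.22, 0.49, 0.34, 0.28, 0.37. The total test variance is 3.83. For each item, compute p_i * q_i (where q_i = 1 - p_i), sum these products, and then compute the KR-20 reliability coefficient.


For each item, compute p_i * q_i:
  Item 1: 0.5 * 0.5 = 0.25
  Item 2: 0.35 * 0.65 = 0.2275
  Item 3: 0.54 * 0.46 = 0.2484
  Item 4: 0.63 * 0.37 = 0.2331
  Item 5: 0.22 * 0.78 = 0.1716
  Item 6: 0.49 * 0.51 = 0.2499
  Item 7: 0.34 * 0.66 = 0.2244
  Item 8: 0.28 * 0.72 = 0.2016
  Item 9: 0.37 * 0.63 = 0.2331
Sum(p_i * q_i) = 0.25 + 0.2275 + 0.2484 + 0.2331 + 0.1716 + 0.2499 + 0.2244 + 0.2016 + 0.2331 = 2.0396
KR-20 = (k/(k-1)) * (1 - Sum(p_i*q_i) / Var_total)
= (9/8) * (1 - 2.0396/3.83)
= 1.125 * 0.4675
KR-20 = 0.5259

0.5259


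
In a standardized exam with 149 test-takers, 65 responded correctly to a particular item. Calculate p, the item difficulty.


Item difficulty p = number correct / total examinees
p = 65 / 149
p = 0.4362

0.4362


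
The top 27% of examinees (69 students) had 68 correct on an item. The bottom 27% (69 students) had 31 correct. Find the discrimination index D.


p_upper = 68/69 = 0.9855
p_lower = 31/69 = 0.4493
D = 0.9855 - 0.4493 = 0.5362

0.5362


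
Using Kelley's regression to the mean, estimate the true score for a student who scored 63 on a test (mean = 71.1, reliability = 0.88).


T_est = rxx * X + (1 - rxx) * mean
T_est = 0.88 * 63 + 0.12 * 71.1
T_est = 55.44 + 8.532
T_est = 63.972

63.972


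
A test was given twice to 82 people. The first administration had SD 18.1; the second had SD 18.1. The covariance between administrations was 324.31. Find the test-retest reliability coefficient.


r = cov(X,Y) / (SD_X * SD_Y)
r = 324.31 / (18.1 * 18.1)
r = 324.31 / 327.61
r = 0.9899

0.9899


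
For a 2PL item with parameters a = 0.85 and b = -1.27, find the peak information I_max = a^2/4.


For 2PL, max info at theta = b = -1.27
I_max = a^2 / 4 = 0.85^2 / 4
= 0.7225 / 4
I_max = 0.1806

0.1806


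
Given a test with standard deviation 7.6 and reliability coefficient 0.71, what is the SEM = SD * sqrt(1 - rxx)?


SEM = SD * sqrt(1 - rxx)
SEM = 7.6 * sqrt(1 - 0.71)
SEM = 7.6 * sqrt(0.29) = 7.6 * 0.538516
SEM = 4.0927

4.0927


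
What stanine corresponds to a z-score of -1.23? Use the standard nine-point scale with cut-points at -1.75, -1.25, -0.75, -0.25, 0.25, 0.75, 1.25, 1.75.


Stanine boundaries: [-1.75, -1.25, -0.75, -0.25, 0.25, 0.75, 1.25, 1.75]
z = -1.23
Check each boundary:
  z >= -1.75 -> could be stanine 2
  z >= -1.25 -> could be stanine 3
  z < -0.75
  z < -0.25
  z < 0.25
  z < 0.75
  z < 1.25
  z < 1.75
Highest qualifying boundary gives stanine = 3

3


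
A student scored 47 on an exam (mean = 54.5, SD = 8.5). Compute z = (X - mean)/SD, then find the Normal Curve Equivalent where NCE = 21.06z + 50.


z = (X - mean) / SD = (47 - 54.5) / 8.5
z = -7.5 / 8.5
z = -0.8824
NCE = NCE = 21.06z + 50
Carry z at full precision (z = -7.5 / 8.5) into the conversion:
NCE = 21.06 * (-7.5 / 8.5) + 50 = -157.95 / 8.5 + 50
NCE = -18.5824 + 50
NCE = 31.4176

31.4176


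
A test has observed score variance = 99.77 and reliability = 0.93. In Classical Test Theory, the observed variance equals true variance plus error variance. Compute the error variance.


var_true = rxx * var_obs = 0.93 * 99.77 = 92.7861
var_error = var_obs - var_true
var_error = 99.77 - 92.7861
var_error = 6.9839

6.9839


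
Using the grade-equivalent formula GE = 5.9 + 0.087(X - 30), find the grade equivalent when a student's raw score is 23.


raw - median = 23 - 30 = -7
slope * diff = 0.087 * -7 = -0.609
GE = 5.9 + -0.609
GE = 5.291

5.291


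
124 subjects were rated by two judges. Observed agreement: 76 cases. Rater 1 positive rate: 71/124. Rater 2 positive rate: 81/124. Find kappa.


P_o = 76/124 = 0.612903
P_e = (71*81 + 53*43) / 15376 = 0.522242
kappa = (P_o - P_e) / (1 - P_e)
kappa = (0.612903 - 0.522242) / (1 - 0.522242)
kappa = 0.1898

0.1898


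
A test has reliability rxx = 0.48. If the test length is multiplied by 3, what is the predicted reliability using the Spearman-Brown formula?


r_new = (n * rxx) / (1 + (n-1) * rxx)
r_new = (3 * 0.48) / (1 + 2 * 0.48)
r_new = 1.44 / 1.96
r_new = 0.7347

0.7347


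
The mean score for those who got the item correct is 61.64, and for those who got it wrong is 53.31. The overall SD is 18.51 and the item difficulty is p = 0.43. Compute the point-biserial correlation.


q = 1 - p = 0.57
rpb = ((M1 - M0) / SD) * sqrt(p * q)
rpb = ((61.64 - 53.31) / 18.51) * sqrt(0.43 * 0.57)
rpb = 0.2228

0.2228


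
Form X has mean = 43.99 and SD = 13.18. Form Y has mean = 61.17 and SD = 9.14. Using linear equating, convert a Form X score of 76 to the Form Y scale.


slope = SD_Y / SD_X = 9.14 / 13.18 ~ 0.6935
intercept = mean_Y - slope * mean_X = 61.17 - (9.14 / 13.18) * 43.99 ~ 30.664
Y = slope * X + intercept. To avoid rounding drift from the rounded slope/intercept, evaluate the equivalent form Y = mean_Y + SD_Y * (X - mean_X) / SD_X at full precision:
Y = 61.17 + 9.14 * (76 - 43.99) / 13.18
Y = 61.17 + 9.14 * 32.01 / 13.18
Y = 61.17 + 292.5714 / 13.18
Y = 61.17 + 22.1981
Y = 83.3681

83.3681


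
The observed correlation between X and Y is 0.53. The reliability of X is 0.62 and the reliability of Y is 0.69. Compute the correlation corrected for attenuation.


r_corrected = rxy / sqrt(rxx * ryy)
= 0.53 / sqrt(0.62 * 0.69)
= 0.53 / sqrt(0.4278)
= 0.53 / 0.654064
r_corrected = 0.8103

0.8103


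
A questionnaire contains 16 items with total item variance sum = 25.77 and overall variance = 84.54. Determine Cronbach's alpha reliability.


alpha = (k/(k-1)) * (1 - sum(si^2)/s_total^2)
= (16/15) * (1 - 25.77/84.54)
alpha = 0.7415

0.7415


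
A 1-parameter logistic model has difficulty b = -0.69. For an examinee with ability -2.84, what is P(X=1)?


theta - b = -2.84 - -0.69 = -2.15
exp(-(theta - b)) = exp(2.15) = 8.5849
P = 1 / (1 + 8.5849)
P = 0.1043

0.1043


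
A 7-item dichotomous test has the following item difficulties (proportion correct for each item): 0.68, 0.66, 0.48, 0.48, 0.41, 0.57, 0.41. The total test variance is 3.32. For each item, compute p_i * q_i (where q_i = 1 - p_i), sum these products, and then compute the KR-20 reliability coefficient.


For each item, compute p_i * q_i:
  Item 1: 0.68 * 0.32 = 0.2176
  Item 2: 0.66 * 0.34 = 0.2244
  Item 3: 0.48 * 0.52 = 0.2496
  Item 4: 0.48 * 0.52 = 0.2496
  Item 5: 0.41 * 0.59 = 0.2419
  Item 6: 0.57 * 0.43 = 0.2451
  Item 7: 0.41 * 0.59 = 0.2419
Sum(p_i * q_i) = 0.2176 + 0.2244 + 0.2496 + 0.2496 + 0.2419 + 0.2451 + 0.2419 = 1.6701
KR-20 = (k/(k-1)) * (1 - Sum(p_i*q_i) / Var_total)
= (7/6) * (1 - 1.6701/3.32)
= 1.1667 * 0.497
KR-20 = 0.5798

0.5798


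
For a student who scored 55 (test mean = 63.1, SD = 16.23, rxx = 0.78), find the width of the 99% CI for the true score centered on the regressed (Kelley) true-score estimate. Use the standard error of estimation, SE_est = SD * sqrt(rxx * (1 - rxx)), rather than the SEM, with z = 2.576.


True score estimate = 0.78*55 + 0.22*63.1 = 56.782
SE_est = SD * sqrt(rxx * (1 - rxx)) = 16.23 * sqrt(0.78 * 0.22) = 16.23 * sqrt(0.1716) = 6.723218
CI = T_est +/- z * SE_est, so width = 2 * z * SE_est = 2 * 2.576 * 6.723218
Width = 34.638

34.638


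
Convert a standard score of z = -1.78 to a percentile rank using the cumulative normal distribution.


CDF(z) = 0.5 * (1 + erf(z/sqrt(2)))
erf(-1.2587) = -0.9249
CDF = 0.0375
Percentile rank = 0.0375 * 100 = 3.75

3.75


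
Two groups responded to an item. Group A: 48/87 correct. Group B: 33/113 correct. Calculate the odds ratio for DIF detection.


Odds_A = 48/39 = 1.2308
Odds_B = 33/80 = 0.4125
OR = Odds_A / Odds_B = 1.2308 / 0.4125
Exactly, OR = (48 * 80) / (39 * 33) = 3840 / 1287
OR = 2.9837

2.9837


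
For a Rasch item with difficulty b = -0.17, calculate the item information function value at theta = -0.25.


P = 1/(1+exp(-(-0.25--0.17))) = 0.48
I = P*(1-P) = 0.48 * 0.52
I = 0.2496

0.2496


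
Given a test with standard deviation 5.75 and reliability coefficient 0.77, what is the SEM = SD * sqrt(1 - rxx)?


SEM = SD * sqrt(1 - rxx)
SEM = 5.75 * sqrt(1 - 0.77)
SEM = 5.75 * sqrt(0.23) = 5.75 * 0.479583
SEM = 2.7576

2.7576


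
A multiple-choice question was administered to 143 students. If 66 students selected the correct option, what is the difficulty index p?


Item difficulty p = number correct / total examinees
p = 66 / 143
p = 0.4615

0.4615


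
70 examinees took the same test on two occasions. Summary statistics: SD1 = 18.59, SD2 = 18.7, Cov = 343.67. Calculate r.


r = cov(X,Y) / (SD_X * SD_Y)
r = 343.67 / (18.59 * 18.7)
r = 343.67 / 347.633
r = 0.9886

0.9886


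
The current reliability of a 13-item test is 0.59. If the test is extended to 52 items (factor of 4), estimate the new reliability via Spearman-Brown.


r_new = (n * rxx) / (1 + (n-1) * rxx)
r_new = (4 * 0.59) / (1 + 3 * 0.59)
r_new = 2.36 / 2.77
r_new = 0.852

0.852


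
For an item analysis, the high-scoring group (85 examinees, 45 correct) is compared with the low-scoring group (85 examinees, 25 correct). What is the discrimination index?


p_upper = 45/85 = 0.5294
p_lower = 25/85 = 0.2941
D = 0.5294 - 0.2941 = 0.2353

0.2353


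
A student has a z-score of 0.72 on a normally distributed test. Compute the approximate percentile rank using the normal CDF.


CDF(z) = 0.5 * (1 + erf(z/sqrt(2)))
erf(0.5091) = 0.5285
CDF = 0.7642
Percentile rank = 0.7642 * 100 = 76.42

76.42


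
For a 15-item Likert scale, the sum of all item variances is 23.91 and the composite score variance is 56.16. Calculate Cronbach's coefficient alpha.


alpha = (k/(k-1)) * (1 - sum(si^2)/s_total^2)
= (15/14) * (1 - 23.91/56.16)
alpha = 0.6153

0.6153


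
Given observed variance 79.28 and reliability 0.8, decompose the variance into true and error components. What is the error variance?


var_true = rxx * var_obs = 0.8 * 79.28 = 63.424
var_error = var_obs - var_true
var_error = 79.28 - 63.424
var_error = 15.856

15.856


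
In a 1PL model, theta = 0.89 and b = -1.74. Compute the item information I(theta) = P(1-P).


P = 1/(1+exp(-(0.89--1.74))) = 0.9328
I = P*(1-P) = 0.9328 * 0.0672
I = 0.0627

0.0627


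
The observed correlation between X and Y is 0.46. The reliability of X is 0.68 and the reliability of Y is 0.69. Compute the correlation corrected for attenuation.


r_corrected = rxy / sqrt(rxx * ryy)
= 0.46 / sqrt(0.68 * 0.69)
= 0.46 / sqrt(0.4692)
= 0.46 / 0.684982
r_corrected = 0.6716

0.6716


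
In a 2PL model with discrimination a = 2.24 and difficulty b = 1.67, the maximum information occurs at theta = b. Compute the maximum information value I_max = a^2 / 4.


For 2PL, max info at theta = b = 1.67
I_max = a^2 / 4 = 2.24^2 / 4
= 5.0176 / 4
I_max = 1.2544

1.2544


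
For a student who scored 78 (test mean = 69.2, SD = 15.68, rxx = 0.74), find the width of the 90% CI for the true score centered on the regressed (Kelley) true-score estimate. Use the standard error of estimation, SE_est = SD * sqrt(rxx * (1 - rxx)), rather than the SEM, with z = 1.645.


True score estimate = 0.74*78 + 0.26*69.2 = 75.712
SE_est = SD * sqrt(rxx * (1 - rxx)) = 15.68 * sqrt(0.74 * 0.26) = 15.68 * sqrt(0.1924) = 6.877785
CI = T_est +/- z * SE_est, so width = 2 * z * SE_est = 2 * 1.645 * 6.877785
Width = 22.6279

22.6279


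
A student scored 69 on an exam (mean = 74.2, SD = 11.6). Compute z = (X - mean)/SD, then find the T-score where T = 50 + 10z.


z = (X - mean) / SD = (69 - 74.2) / 11.6
z = -5.2 / 11.6
z = -0.4483
T-score = T = 50 + 10z
Carry z at full precision (z = -5.2 / 11.6) into the conversion:
T-score = 50 + 10 * (-5.2 / 11.6) = 50 + -52 / 11.6
T-score = 50 + -4.4828
T-score = 45.5172

45.5172


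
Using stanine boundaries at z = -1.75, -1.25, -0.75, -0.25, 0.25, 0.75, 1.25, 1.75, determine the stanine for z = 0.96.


Stanine boundaries: [-1.75, -1.25, -0.75, -0.25, 0.25, 0.75, 1.25, 1.75]
z = 0.96
Check each boundary:
  z >= -1.75 -> could be stanine 2
  z >= -1.25 -> could be stanine 3
  z >= -0.75 -> could be stanine 4
  z >= -0.25 -> could be stanine 5
  z >= 0.25 -> could be stanine 6
  z >= 0.75 -> could be stanine 7
  z < 1.25
  z < 1.75
Highest qualifying boundary gives stanine = 7

7


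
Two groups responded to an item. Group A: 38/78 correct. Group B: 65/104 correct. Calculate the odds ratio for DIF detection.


Odds_A = 38/40 = 0.95
Odds_B = 65/39 = 1.6667
OR = Odds_A / Odds_B = 0.95 / 1.6667
Exactly, OR = (38 * 39) / (40 * 65) = 1482 / 2600
OR = 0.57

0.57


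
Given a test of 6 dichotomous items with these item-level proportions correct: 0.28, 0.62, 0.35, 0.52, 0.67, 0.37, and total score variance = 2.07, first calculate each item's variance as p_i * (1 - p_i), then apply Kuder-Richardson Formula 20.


For each item, compute p_i * q_i:
  Item 1: 0.28 * 0.72 = 0.2016
  Item 2: 0.62 * 0.38 = 0.2356
  Item 3: 0.35 * 0.65 = 0.2275
  Item 4: 0.52 * 0.48 = 0.2496
  Item 5: 0.67 * 0.33 = 0.2211
  Item 6: 0.37 * 0.63 = 0.2331
Sum(p_i * q_i) = 0.2016 + 0.2356 + 0.2275 + 0.2496 + 0.2211 + 0.2331 = 1.3685
KR-20 = (k/(k-1)) * (1 - Sum(p_i*q_i) / Var_total)
= (6/5) * (1 - 1.3685/2.07)
= 1.2 * 0.3389
KR-20 = 0.4067

0.4067


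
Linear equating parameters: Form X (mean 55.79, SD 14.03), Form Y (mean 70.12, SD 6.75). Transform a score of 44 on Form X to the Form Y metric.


slope = SD_Y / SD_X = 6.75 / 14.03 ~ 0.4811
intercept = mean_Y - slope * mean_X = 70.12 - (6.75 / 14.03) * 55.79 ~ 43.2788
Y = slope * X + intercept. To avoid rounding drift from the rounded slope/intercept, evaluate the equivalent form Y = mean_Y + SD_Y * (X - mean_X) / SD_X at full precision:
Y = 70.12 + 6.75 * (44 - 55.79) / 14.03
Y = 70.12 - 6.75 * 11.79 / 14.03
Y = 70.12 - 79.5825 / 14.03
Y = 70.12 - 5.6723
Y = 64.4477

64.4477


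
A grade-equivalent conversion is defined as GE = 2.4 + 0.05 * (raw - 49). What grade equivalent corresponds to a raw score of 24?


raw - median = 24 - 49 = -25
slope * diff = 0.05 * -25 = -1.25
GE = 2.4 + -1.25
GE = 1.15

1.15


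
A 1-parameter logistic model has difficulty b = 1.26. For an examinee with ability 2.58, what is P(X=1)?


theta - b = 2.58 - 1.26 = 1.32
exp(-(theta - b)) = exp(-1.32) = 0.2671
P = 1 / (1 + 0.2671)
P = 0.7892

0.7892


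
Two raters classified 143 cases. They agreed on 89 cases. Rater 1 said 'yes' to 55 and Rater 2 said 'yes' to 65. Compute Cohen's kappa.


P_o = 89/143 = 0.622378
P_e = (55*65 + 88*78) / 20449 = 0.51049
kappa = (P_o - P_e) / (1 - P_e)
kappa = (0.622378 - 0.51049) / (1 - 0.51049)
kappa = 0.2286

0.2286


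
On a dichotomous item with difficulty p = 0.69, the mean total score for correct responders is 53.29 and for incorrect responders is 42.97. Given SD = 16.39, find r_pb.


q = 1 - p = 0.31
rpb = ((M1 - M0) / SD) * sqrt(p * q)
rpb = ((53.29 - 42.97) / 16.39) * sqrt(0.69 * 0.31)
rpb = 0.2912

0.2912
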